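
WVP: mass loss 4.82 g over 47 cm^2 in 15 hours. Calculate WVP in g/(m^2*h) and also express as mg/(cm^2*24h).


WVP = 4.82 / (47 x 15) x 10000 = 68.37 g/(m^2*h)
Mass loss in mg = 4.82 x 1000 = 4820 mg
Per cm^2 per 24h in mg: 4820 x 24 / (47 x 15) = 115680 / 705 = 164.09 mg/(cm^2*24h)


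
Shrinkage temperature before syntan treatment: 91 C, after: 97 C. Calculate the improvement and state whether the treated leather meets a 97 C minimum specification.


Improvement = 6 C
Meets 97 C spec: Yes


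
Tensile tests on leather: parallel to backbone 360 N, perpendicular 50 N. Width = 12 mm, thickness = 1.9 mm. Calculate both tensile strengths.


Area = 12 x 1.9 = 22.8 mm^2
TS (parallel) = 360 / 22.8 = 15.79 N/mm^2
TS (perpendicular) = 50 / 22.8 = 2.19 N/mm^2


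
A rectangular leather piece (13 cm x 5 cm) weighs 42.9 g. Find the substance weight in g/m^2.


Area = 13 x 5 = 65 cm^2
SW = 42.9 / 65 x 10000 = 6600.0 g/m^2


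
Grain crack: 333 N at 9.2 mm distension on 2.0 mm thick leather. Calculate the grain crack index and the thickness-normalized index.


Crack index = 333 / 9.2 = 36.2 N/mm
Normalized = 36.2 / 2.0 = 18.1 N/mm per mm


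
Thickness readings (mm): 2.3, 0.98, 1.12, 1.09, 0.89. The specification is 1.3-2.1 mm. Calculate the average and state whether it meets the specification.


Sum = 6.38
Average = 6.38 / 5 = 1.28 mm
Specification range: 1.3 to 2.1 mm
Within spec: No


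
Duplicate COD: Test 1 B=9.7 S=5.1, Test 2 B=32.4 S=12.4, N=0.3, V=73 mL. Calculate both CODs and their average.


COD1 = (9.7 - 5.1) x 0.3 x 8000 / 73 = 151.2 mg/L
COD2 = (32.4 - 12.4) x 0.3 x 8000 / 73 = 657.5 mg/L
Average = (151.2 + 657.5) / 2 = 404.4 mg/L


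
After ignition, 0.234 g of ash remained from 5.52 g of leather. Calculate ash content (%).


Ash% = 0.234 / 5.52 x 100
Ash% = 4.24%


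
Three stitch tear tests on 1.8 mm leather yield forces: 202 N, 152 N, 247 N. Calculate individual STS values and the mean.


STS1 = 202 / 1.8 = 112.2 N/mm
STS2 = 152 / 1.8 = 84.4 N/mm
STS3 = 247 / 1.8 = 137.2 N/mm
Mean = (112.2 + 84.4 + 137.2) / 3 = 111.3 N/mm


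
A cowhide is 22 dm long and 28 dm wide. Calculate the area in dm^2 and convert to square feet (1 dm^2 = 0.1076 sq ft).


Area = 22 x 28 = 616 dm^2
Conversion: 616 x 0.1076 = 66.28 sq ft


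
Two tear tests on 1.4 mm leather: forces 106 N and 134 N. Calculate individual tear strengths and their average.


Tear 1 = 75.7 N/mm
Tear 2 = 95.7 N/mm
Average = 85.7 N/mm


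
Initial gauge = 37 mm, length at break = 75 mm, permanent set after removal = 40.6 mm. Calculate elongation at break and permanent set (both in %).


Elongation at break = 102.7%
Permanent set = 9.7%

Elongation at break = (75 - 37) / 37 x 100 = 102.7%
Permanent set = (40.6 - 37) / 37 x 100 = 9.7%


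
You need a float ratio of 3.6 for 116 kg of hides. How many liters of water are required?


Water = hide weight x target ratio
Water = 116 x 3.6 = 417.6 L


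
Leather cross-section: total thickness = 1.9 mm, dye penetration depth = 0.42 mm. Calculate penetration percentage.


Penetration% = 0.42 / 1.9 x 100
Penetration = 22.1%


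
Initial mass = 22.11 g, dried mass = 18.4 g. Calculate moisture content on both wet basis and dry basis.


Wet basis = 16.8%
Dry basis = 20.2%

Moisture lost = 22.11 - 18.4 = 3.71 g
Wet basis MC = 3.71 / 22.11 x 100 = 16.8%
Dry basis MC = 3.71 / 18.4 x 100 = 20.2%


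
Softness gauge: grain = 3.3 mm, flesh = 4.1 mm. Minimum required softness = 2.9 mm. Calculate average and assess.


Average softness = 3.70 mm
Meets requirement: Yes

Average = (3.3 + 4.1) / 2 = 3.70 mm
Minimum = 2.9 mm
Meets requirement: Yes


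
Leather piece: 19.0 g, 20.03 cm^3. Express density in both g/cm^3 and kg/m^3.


Density = 19.0 / 20.03 = 0.949 g/cm^3
Convert: 0.949 x 1000 = 949 kg/m^3


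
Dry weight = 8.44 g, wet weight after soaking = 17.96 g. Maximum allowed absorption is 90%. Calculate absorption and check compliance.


WA = (17.96 - 8.44) / 8.44 x 100 = 112.8%
Maximum allowed: 90%
Compliant: No


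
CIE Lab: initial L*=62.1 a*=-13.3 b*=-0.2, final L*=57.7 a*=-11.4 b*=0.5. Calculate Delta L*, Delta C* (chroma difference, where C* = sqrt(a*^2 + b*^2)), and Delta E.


Delta L* = -4.4
Delta C* = -1.89
Delta E = 4.84

Delta L* = 57.7 - 62.1 = -4.4
C1* = sqrt((-13.3)^2 + (-0.2)^2) = 13.302
C2* = sqrt((-11.4)^2 + (0.5)^2) = 11.411
Delta C* = 11.411 - 13.302 = -1.89
Delta E = sqrt((-4.4)^2 + (1.9)^2 + (0.7)^2) = 4.84


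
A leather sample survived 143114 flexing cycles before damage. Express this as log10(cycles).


5.16

log10(143114) = 5.16


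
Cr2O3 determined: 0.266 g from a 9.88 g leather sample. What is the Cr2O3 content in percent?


Cr2O3% = 0.266 / 9.88 x 100
Cr2O3% = 2.69%


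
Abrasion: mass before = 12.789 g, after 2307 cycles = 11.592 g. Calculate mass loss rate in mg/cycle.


0.519 mg/cycle


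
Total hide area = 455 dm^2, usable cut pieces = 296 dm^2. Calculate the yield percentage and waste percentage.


Yield = 65.1%
Waste = 34.9%

Yield = 296 / 455 x 100 = 65.1%
Waste = 455 - 296 = 159 dm^2
Waste% = 100 - 65.1 = 34.9%


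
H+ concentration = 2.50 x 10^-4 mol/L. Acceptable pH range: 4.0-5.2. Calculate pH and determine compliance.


pH = -log10(2.50 x 10^-4) = 3.60
Range: 4.0 to 5.2
Compliant: No


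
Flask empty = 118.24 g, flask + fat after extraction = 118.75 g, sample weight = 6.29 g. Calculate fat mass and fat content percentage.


Fat mass = 118.75 - 118.24 = 0.51 g
Fat% = 0.51 / 6.29 x 100 = 8.1%


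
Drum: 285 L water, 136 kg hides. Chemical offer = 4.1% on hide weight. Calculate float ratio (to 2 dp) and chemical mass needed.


Float ratio = 285 / 136 = 2.10
Chemical = 136 x 4.1 / 100 = 5.576 kg


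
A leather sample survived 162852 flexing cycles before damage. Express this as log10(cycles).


log10(162852) = 5.21


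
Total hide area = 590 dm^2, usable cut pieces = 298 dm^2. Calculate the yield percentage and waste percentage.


Yield = 298 / 590 x 100 = 50.5%
Waste = 590 - 298 = 292 dm^2
Waste% = 100 - 50.5 = 49.5%


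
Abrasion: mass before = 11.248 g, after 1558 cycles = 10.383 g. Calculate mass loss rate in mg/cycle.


Mass loss = 11.248 - 10.383 = 0.865 g
Rate = 0.865 / 1558 x 1000 = 0.555 mg/cycle


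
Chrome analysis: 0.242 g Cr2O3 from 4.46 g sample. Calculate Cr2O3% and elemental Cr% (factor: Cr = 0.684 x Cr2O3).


Cr2O3 = 5.43%
Cr = 3.71%


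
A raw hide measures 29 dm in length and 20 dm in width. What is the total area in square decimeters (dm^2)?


580 dm^2

Area = length x width
Area = 29 x 20 = 580 dm^2


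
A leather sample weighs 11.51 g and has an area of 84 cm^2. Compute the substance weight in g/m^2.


Substance weight = mass / area x 10000
SW = 11.51 / 84 x 10000
SW = 1370.2 g/m^2


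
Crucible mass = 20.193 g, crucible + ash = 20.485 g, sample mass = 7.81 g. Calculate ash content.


Ash mass = 20.485 - 20.193 = 0.292 g
Ash% = 0.292 / 7.81 x 100 = 3.74%


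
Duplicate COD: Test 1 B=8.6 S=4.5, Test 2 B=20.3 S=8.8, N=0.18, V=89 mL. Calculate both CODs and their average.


COD1 = (8.6 - 4.5) x 0.18 x 8000 / 89 = 66.3 mg/L
COD2 = (20.3 - 8.8) x 0.18 x 8000 / 89 = 186.1 mg/L
Average = (66.3 + 186.1) / 2 = 126.2 mg/L


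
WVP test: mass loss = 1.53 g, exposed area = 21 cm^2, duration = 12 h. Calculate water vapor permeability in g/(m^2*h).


60.71 g/(m^2*h)


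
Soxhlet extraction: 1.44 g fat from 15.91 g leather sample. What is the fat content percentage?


9.1%

Fat content = 1.44 / 15.91 x 100
Fat = 9.1%


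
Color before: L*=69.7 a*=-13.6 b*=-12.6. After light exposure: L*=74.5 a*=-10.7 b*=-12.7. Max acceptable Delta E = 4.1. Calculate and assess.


Delta E = 5.61
Passes: No

dL = 4.8, da = 2.9, db = -0.1
dE = sqrt((4.8)^2 + (2.9)^2 + (-0.1)^2) = 5.61
Max = 4.1
Passes: No


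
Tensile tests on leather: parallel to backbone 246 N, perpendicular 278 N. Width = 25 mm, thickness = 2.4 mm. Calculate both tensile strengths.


Parallel = 4.10 N/mm^2
Perpendicular = 4.63 N/mm^2

Area = 25 x 2.4 = 60.0 mm^2
TS (parallel) = 246 / 60.0 = 4.10 N/mm^2
TS (perpendicular) = 278 / 60.0 = 4.63 N/mm^2


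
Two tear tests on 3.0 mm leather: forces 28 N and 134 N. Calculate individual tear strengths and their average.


Tear 1 = 9.3 N/mm
Tear 2 = 44.7 N/mm
Average = 27.0 N/mm

Tear 1 = 28 / 3.0 = 9.3 N/mm
Tear 2 = 134 / 3.0 = 44.7 N/mm
Average = (9.3 + 44.7) / 2 = 27.0 N/mm


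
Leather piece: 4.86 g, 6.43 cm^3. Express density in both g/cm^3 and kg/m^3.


Density = 4.86 / 6.43 = 0.756 g/cm^3
Convert: 0.756 x 1000 = 756 kg/m^3


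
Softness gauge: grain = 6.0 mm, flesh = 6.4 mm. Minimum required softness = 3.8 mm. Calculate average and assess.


Average softness = 6.20 mm
Meets requirement: Yes

Average = (6.0 + 6.4) / 2 = 6.20 mm
Minimum = 3.8 mm
Meets requirement: Yes


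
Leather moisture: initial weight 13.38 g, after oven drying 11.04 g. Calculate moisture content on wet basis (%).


17.5%


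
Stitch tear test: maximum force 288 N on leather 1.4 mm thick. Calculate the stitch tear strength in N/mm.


205.7 N/mm


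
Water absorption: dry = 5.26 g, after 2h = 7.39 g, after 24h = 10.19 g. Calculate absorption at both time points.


2h absorption = 40.5%
24h absorption = 93.7%


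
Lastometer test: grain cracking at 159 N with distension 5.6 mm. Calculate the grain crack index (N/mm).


28.4 N/mm


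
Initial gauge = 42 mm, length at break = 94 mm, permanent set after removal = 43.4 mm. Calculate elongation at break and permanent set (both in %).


Elongation at break = (94 - 42) / 42 x 100 = 123.8%
Permanent set = (43.4 - 42) / 42 x 100 = 3.3%


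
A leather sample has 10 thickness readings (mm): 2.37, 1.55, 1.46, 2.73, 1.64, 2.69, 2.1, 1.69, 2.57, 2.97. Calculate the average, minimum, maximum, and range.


Sum = 21.77
Average = 21.77 / 10 = 2.18 mm
Minimum = 1.46 mm
Maximum = 2.97 mm
Range = 2.97 - 1.46 = 1.51 mm


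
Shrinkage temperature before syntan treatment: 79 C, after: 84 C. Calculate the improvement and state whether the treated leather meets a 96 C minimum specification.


Improvement = 84 - 79 = 5 C
Spec check: 84 C >= 96 C? No


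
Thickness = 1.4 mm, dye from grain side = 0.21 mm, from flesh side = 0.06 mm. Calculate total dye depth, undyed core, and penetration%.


Total dyed = 0.27 mm
Undyed core = 1.13 mm
Penetration = 19.3%


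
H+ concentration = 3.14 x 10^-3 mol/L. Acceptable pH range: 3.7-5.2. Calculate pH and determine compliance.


pH = 2.50
Compliant: No

pH = -log10(3.14 x 10^-3) = 2.50
Range: 3.7 to 5.2
Compliant: No


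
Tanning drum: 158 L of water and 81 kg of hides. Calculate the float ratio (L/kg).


2.0


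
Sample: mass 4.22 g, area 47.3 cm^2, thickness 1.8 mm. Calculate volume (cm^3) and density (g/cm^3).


Thickness in cm = 1.8 / 10 = 0.18 cm
Volume = 47.3 x 0.18 = 8.514 cm^3
Density = 4.22 / 8.514 = 0.496 g/cm^3


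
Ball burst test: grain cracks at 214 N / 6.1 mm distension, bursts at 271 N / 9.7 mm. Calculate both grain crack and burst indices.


Crack index = 214 / 6.1 = 35.1 N/mm
Burst index = 271 / 9.7 = 27.9 N/mm


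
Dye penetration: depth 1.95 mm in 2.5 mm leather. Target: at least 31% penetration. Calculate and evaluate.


Penetration = 78.0%
Meets target: Yes

Penetration = 1.95 / 2.5 x 100 = 78.0%
Target: 31%
Meets target: Yes


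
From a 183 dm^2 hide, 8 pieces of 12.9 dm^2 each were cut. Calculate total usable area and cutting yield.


Total usable = 8 x 12.9 = 103.2 dm^2
Yield = 103.2 / 183 x 100 = 56.4%


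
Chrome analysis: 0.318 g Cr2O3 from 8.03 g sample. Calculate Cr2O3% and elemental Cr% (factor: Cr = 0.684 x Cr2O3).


Cr2O3 = 3.96%
Cr = 2.71%

Cr2O3% = 0.318 / 8.03 x 100 = 3.96%
Cr% = 3.96 x 0.684 = 2.71%


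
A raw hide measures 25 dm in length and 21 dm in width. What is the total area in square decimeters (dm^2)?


Area = length x width
Area = 25 x 21 = 525 dm^2


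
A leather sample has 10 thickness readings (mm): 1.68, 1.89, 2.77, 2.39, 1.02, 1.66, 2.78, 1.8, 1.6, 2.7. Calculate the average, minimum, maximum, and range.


Sum = 20.29
Average = 20.29 / 10 = 2.03 mm
Minimum = 1.02 mm
Maximum = 2.78 mm
Range = 2.78 - 1.02 = 1.76 mm


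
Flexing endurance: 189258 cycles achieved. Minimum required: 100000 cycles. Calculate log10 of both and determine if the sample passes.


Achieved: log10 = 5.28
Required: log10 = 5.00
Passes: Yes


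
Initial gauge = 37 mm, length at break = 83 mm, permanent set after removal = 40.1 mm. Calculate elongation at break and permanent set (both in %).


Elongation at break = (83 - 37) / 37 x 100 = 124.3%
Permanent set = (40.1 - 37) / 37 x 100 = 8.4%


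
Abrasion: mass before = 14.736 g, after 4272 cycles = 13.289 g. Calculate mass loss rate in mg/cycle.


Mass loss = 14.736 - 13.289 = 1.447 g
Rate = 1.447 / 4272 x 1000 = 0.339 mg/cycle


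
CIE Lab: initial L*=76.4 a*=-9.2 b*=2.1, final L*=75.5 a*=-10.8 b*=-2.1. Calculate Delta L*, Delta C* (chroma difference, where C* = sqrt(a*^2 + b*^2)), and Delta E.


Delta L* = -0.9
Delta C* = 1.57
Delta E = 4.58

Delta L* = 75.5 - 76.4 = -0.9
C1* = sqrt((-9.2)^2 + (2.1)^2) = 9.437
C2* = sqrt((-10.8)^2 + (-2.1)^2) = 11.002
Delta C* = 11.002 - 9.437 = 1.57
Delta E = sqrt((-0.9)^2 + (-1.6)^2 + (-4.2)^2) = 4.58


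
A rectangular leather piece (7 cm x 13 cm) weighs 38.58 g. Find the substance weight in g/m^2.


Area = 7 x 13 = 91 cm^2
SW = 38.58 / 91 x 10000 = 4239.6 g/m^2


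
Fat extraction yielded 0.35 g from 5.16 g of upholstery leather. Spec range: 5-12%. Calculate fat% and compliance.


Fat% = 0.35 / 5.16 x 100 = 6.8%
Spec range: 5-12%
Compliant: Yes


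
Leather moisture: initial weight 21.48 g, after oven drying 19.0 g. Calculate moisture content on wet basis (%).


Moisture = 21.48 - 19.0 = 2.48 g
MC = 2.48 / 21.48 x 100 = 11.5%


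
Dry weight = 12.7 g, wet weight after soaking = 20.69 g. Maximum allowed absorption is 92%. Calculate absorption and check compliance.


WA = (20.69 - 12.7) / 12.7 x 100 = 62.9%
Maximum allowed: 92%
Compliant: Yes


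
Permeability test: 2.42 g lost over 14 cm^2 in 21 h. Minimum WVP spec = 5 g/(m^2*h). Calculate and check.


WVP = 2.42 / (14 x 21) x 10000 = 82.31 g/(m^2*h)
Minimum: 5 g/(m^2*h)
Meets spec: Yes


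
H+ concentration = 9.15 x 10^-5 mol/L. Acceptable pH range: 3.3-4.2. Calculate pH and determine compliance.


pH = -log10(9.15 x 10^-5) = 4.04
Range: 3.3 to 4.2
Compliant: Yes


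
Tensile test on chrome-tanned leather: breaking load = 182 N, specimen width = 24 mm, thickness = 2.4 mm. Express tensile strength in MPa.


3.16 MPa


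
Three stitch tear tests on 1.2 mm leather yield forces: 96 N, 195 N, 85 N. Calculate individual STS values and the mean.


STS1 = 96 / 1.2 = 80.0 N/mm
STS2 = 195 / 1.2 = 162.5 N/mm
STS3 = 85 / 1.2 = 70.8 N/mm
Mean = (80.0 + 162.5 + 70.8) / 3 = 104.4 N/mm


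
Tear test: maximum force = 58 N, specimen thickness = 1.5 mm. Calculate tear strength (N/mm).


Tear strength = force / thickness
Tear = 58 / 1.5 = 38.7 N/mm


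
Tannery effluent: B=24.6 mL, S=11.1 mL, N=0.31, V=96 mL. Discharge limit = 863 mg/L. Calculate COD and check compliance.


COD = (24.6 - 11.1) x 0.31 x 8000 / 96 = 348.8 mg/L
Limit: 863 mg/L
Compliant: Yes


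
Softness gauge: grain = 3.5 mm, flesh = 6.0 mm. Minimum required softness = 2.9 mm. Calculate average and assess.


Average softness = 4.75 mm
Meets requirement: Yes

Average = (3.5 + 6.0) / 2 = 4.75 mm
Minimum = 2.9 mm
Meets requirement: Yes


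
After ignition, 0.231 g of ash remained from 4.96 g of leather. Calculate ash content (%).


Ash% = 0.231 / 4.96 x 100
Ash% = 4.66%


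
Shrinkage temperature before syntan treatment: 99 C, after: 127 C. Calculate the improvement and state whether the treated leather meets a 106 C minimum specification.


Improvement = 28 C
Meets 106 C spec: Yes


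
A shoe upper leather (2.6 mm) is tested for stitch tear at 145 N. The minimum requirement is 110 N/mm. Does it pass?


STS = 55.8 N/mm
Passes: No

STS = 145 / 2.6 = 55.8 N/mm
Minimum required: 110 N/mm
Passes: No


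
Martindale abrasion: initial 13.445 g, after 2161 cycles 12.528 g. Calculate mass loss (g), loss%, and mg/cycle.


Mass loss = 0.917 g
Loss = 6.82%
Rate = 0.424 mg/cycle

Loss = 13.445 - 12.528 = 0.917 g
Loss% = 0.917 / 13.445 x 100 = 6.82%
Rate = 0.917 / 2161 x 1000 = 0.424 mg/cycle


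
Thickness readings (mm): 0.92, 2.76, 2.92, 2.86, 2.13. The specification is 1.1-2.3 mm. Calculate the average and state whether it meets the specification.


Sum = 11.59
Average = 11.59 / 5 = 2.32 mm
Specification range: 1.1 to 2.3 mm
Within spec: No


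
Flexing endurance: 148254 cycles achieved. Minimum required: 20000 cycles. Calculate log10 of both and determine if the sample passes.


Achieved: log10 = 5.17
Required: log10 = 4.30
Passes: Yes

log10(148254) = 5.17
log10(20000) = 4.30
Passes: Yes


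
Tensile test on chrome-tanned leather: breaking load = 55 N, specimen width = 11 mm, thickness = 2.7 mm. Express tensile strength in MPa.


Cross-section = 11 x 2.7 = 29.7 mm^2
TS = 55 / 29.7 = 1.85 MPa
(1 N/mm^2 = 1 MPa)


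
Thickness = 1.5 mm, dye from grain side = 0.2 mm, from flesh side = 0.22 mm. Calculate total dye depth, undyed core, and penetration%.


Total dyed = 0.42 mm
Undyed core = 1.08 mm
Penetration = 28.0%

Total dyed = 0.2 + 0.22 = 0.42 mm
Undyed core = 1.5 - 0.42 = 1.08 mm
Penetration = 0.42 / 1.5 x 100 = 28.0%


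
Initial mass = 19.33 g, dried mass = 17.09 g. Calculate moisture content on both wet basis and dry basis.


Wet basis = 11.6%
Dry basis = 13.1%

Moisture lost = 19.33 - 17.09 = 2.24 g
Wet basis MC = 2.24 / 19.33 x 100 = 11.6%
Dry basis MC = 2.24 / 17.09 x 100 = 13.1%


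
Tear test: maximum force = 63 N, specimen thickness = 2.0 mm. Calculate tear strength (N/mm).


31.5 N/mm

Tear strength = force / thickness
Tear = 63 / 2.0 = 31.5 N/mm


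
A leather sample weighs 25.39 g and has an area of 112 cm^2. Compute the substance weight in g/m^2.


Substance weight = mass / area x 10000
SW = 25.39 / 112 x 10000
SW = 2267.0 g/m^2


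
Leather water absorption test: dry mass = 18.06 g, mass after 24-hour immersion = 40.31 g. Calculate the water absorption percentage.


Water absorbed = 40.31 - 18.06 = 22.25 g
WA% = 22.25 / 18.06 x 100 = 123.2%


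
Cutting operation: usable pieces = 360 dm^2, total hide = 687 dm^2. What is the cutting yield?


Yield = usable / total x 100
Yield = 360 / 687 x 100 = 52.4%


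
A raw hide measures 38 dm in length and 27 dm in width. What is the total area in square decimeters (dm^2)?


Area = length x width
Area = 38 x 27 = 1026 dm^2


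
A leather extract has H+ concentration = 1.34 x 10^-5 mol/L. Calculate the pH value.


pH = 4.87


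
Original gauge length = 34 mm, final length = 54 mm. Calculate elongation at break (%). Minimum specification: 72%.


Elongation = 58.8%
Meets spec: No


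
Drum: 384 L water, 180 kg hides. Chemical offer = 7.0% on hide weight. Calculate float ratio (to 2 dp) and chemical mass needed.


Float ratio = 384 / 180 = 2.13
Chemical = 180 x 7.0 / 100 = 12.6 kg


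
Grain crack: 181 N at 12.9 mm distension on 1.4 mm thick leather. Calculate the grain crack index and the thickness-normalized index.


Crack index = 181 / 12.9 = 14.0 N/mm
Normalized = 14.0 / 1.4 = 10.0 N/mm per mm


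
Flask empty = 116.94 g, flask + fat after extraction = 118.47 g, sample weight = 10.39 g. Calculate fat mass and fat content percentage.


Fat mass = 1.53 g
Fat content = 14.7%


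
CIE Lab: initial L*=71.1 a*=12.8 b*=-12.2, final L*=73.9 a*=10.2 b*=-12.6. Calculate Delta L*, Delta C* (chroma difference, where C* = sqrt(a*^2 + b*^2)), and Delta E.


Delta L* = 73.9 - 71.1 = 2.8
C1* = sqrt((12.8)^2 + (-12.2)^2) = 17.683
C2* = sqrt((10.2)^2 + (-12.6)^2) = 16.211
Delta C* = 16.211 - 17.683 = -1.47
Delta E = sqrt((2.8)^2 + (-2.6)^2 + (-0.4)^2) = 3.84


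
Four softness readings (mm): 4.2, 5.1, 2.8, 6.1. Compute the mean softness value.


Sum = 4.2 + 5.1 + 2.8 + 6.1
Mean = 18.2 / 4 = 4.55 mm


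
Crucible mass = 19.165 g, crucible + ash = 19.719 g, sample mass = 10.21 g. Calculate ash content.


Ash mass = 19.719 - 19.165 = 0.554 g
Ash% = 0.554 / 10.21 x 100 = 5.43%


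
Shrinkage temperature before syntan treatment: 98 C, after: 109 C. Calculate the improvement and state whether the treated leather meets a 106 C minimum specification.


Improvement = 109 - 98 = 11 C
Spec check: 109 C >= 106 C? Yes


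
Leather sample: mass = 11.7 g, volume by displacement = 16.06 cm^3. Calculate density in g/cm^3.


Density = mass / volume
Density = 11.7 / 16.06 = 0.729 g/cm^3


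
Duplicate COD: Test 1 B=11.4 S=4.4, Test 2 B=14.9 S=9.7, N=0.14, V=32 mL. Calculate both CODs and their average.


COD1 = 245.0 mg/L
COD2 = 182.0 mg/L
Average = 213.5 mg/L


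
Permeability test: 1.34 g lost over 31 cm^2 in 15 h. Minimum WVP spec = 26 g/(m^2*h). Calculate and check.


WVP = 1.34 / (31 x 15) x 10000 = 28.82 g/(m^2*h)
Minimum: 26 g/(m^2*h)
Meets spec: Yes


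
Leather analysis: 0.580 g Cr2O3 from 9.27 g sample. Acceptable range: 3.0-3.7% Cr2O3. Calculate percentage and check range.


Cr2O3% = 0.580 / 9.27 x 100 = 6.26%
Acceptable range: 3.0 to 3.7%
Within range: No


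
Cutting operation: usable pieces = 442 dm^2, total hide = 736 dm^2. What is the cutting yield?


60.1%

Yield = usable / total x 100
Yield = 442 / 736 x 100 = 60.1%


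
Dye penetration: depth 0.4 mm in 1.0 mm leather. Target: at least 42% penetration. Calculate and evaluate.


Penetration = 40.0%
Meets target: No

Penetration = 0.4 / 1.0 x 100 = 40.0%
Target: 42%
Meets target: No


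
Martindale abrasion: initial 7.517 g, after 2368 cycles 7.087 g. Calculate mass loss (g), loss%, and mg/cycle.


Mass loss = 0.430 g
Loss = 5.72%
Rate = 0.182 mg/cycle

Loss = 7.517 - 7.087 = 0.430 g
Loss% = 0.430 / 7.517 x 100 = 5.72%
Rate = 0.430 / 2368 x 1000 = 0.182 mg/cycle


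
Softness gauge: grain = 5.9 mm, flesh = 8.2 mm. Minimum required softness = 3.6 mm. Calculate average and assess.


Average softness = 7.05 mm
Meets requirement: Yes

Average = (5.9 + 8.2) / 2 = 7.05 mm
Minimum = 3.6 mm
Meets requirement: Yes


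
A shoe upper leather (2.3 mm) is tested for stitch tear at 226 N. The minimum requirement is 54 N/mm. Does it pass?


STS = 226 / 2.3 = 98.3 N/mm
Minimum required: 54 N/mm
Passes: Yes


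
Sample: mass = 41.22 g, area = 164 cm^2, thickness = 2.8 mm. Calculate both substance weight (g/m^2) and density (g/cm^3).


Substance weight = 2513.4 g/m^2
Density = 0.898 g/cm^3


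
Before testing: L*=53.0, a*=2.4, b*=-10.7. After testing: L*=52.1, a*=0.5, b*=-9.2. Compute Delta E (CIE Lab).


Delta E = 2.58


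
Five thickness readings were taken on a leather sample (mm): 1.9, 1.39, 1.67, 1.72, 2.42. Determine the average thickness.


Sum = 1.9 + 1.39 + 1.67 + 1.72 + 2.42 = 9.10
Average = 9.10 / 5 = 1.82 mm


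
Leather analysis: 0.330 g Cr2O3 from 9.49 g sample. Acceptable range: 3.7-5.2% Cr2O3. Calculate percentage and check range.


Cr2O3% = 0.330 / 9.49 x 100 = 3.48%
Acceptable range: 3.7 to 5.2%
Within range: No


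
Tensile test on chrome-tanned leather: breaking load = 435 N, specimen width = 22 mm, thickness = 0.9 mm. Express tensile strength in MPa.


Cross-section = 22 x 0.9 = 19.8 mm^2
TS = 435 / 19.8 = 21.97 MPa
(1 N/mm^2 = 1 MPa)


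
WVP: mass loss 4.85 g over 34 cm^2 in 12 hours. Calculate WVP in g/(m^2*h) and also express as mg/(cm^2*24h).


WVP = 4.85 / (34 x 12) x 10000 = 118.87 g/(m^2*h)
Mass loss in mg = 4.85 x 1000 = 4850 mg
Per cm^2 per 24h in mg: 4850 x 24 / (34 x 12) = 116400 / 408 = 285.29 mg/(cm^2*24h)


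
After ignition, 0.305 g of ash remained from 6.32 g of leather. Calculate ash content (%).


4.83%


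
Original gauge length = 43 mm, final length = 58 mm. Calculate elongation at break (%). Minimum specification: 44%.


Extension = 58 - 43 = 15 mm
Elongation = 15 / 43 x 100 = 34.9%
Minimum required: 44%
Meets specification: No


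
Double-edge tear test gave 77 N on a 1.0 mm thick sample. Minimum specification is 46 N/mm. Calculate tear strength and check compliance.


Tear strength = 77 / 1.0 = 77.0 N/mm
Required minimum = 46 N/mm
Compliant: Yes


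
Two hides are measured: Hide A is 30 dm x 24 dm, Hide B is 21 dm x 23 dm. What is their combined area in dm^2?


1203 dm^2

Hide A area = 30 x 24 = 720 dm^2
Hide B area = 21 x 23 = 483 dm^2
Total = 720 + 483 = 1203 dm^2


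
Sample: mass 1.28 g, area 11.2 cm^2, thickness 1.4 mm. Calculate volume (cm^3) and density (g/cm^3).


Thickness in cm = 1.4 / 10 = 0.14 cm
Volume = 11.2 x 0.14 = 1.568 cm^3
Density = 1.28 / 1.568 = 0.816 g/cm^3


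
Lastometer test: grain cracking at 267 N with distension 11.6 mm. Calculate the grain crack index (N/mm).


23.0 N/mm

Grain crack index = force / distension
Index = 267 / 11.6 = 23.0 N/mm


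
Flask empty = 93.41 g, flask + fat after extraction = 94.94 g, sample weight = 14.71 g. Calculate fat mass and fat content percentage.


Fat mass = 1.53 g
Fat content = 10.4%

Fat mass = 94.94 - 93.41 = 1.53 g
Fat% = 1.53 / 14.71 x 100 = 10.4%


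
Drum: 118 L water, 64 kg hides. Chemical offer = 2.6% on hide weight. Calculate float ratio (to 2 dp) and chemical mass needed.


Float ratio = 118 / 64 = 1.84
Chemical = 64 x 2.6 / 100 = 1.664 kg


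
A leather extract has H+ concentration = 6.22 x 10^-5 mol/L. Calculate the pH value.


pH = -log10[H+]
pH = -log10(6.22 x 10^-5) = 4.21


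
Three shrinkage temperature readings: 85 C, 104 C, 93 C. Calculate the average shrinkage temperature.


94.0 C


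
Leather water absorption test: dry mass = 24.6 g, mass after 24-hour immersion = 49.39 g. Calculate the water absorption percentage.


Water absorbed = 49.39 - 24.6 = 24.79 g
WA% = 24.79 / 24.6 x 100 = 100.8%


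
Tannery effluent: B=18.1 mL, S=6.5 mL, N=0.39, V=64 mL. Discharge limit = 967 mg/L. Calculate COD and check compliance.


COD = (18.1 - 6.5) x 0.39 x 8000 / 64 = 565.5 mg/L
Limit: 967 mg/L
Compliant: Yes


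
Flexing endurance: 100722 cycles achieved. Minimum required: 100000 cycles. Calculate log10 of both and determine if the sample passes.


Achieved: log10 = 5.00
Required: log10 = 5.00
Passes: Yes

log10(100722) = 5.00
log10(100000) = 5.00
Passes: Yes


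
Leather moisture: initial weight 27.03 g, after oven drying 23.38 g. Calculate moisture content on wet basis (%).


13.5%


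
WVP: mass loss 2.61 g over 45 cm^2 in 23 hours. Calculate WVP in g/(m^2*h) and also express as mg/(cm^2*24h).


WVP = 25.22 g/(m^2*h)
Daily rate = 60.52 mg/(cm^2*24h)


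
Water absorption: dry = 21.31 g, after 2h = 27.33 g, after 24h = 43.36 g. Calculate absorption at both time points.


WA (2h) = (27.33 - 21.31) / 21.31 x 100 = 28.2%
WA (24h) = (43.36 - 21.31) / 21.31 x 100 = 103.5%


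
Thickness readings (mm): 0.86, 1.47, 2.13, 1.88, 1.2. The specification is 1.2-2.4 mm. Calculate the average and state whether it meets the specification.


Average = 1.51 mm
Within specification: Yes


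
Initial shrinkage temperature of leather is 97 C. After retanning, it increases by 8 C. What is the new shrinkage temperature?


105 C


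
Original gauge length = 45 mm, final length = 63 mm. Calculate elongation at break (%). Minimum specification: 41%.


Elongation = 40.0%
Meets spec: No

Extension = 63 - 45 = 18 mm
Elongation = 18 / 45 x 100 = 40.0%
Minimum required: 41%
Meets specification: No


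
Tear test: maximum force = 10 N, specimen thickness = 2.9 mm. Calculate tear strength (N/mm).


Tear strength = force / thickness
Tear = 10 / 2.9 = 3.4 N/mm


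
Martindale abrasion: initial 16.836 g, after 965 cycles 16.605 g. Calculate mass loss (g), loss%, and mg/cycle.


Loss = 16.836 - 16.605 = 0.231 g
Loss% = 0.231 / 16.836 x 100 = 1.37%
Rate = 0.231 / 965 x 1000 = 0.239 mg/cycle


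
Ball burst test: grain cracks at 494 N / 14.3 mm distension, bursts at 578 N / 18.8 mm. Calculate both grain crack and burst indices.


Crack index = 494 / 14.3 = 34.5 N/mm
Burst index = 578 / 18.8 = 30.7 N/mm


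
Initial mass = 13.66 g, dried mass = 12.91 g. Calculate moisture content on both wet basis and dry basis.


Moisture lost = 13.66 - 12.91 = 0.75 g
Wet basis MC = 0.75 / 13.66 x 100 = 5.5%
Dry basis MC = 0.75 / 12.91 x 100 = 5.8%


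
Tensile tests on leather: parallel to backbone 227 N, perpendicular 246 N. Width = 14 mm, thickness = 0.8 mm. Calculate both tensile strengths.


Parallel = 20.27 N/mm^2
Perpendicular = 21.96 N/mm^2


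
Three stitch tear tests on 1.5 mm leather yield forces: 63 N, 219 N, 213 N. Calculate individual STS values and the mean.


STS1 = 42.0 N/mm
STS2 = 146.0 N/mm
STS3 = 142.0 N/mm
Mean = 110.0 N/mm

STS1 = 63 / 1.5 = 42.0 N/mm
STS2 = 219 / 1.5 = 146.0 N/mm
STS3 = 213 / 1.5 = 142.0 N/mm
Mean = (42.0 + 146.0 + 142.0) / 3 = 110.0 N/mm


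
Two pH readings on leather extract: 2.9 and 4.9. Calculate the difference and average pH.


Difference = 2.0
Average pH = 3.90


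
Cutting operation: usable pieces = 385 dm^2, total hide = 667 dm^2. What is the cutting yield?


Yield = usable / total x 100
Yield = 385 / 667 x 100 = 57.7%


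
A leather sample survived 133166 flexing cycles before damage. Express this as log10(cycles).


log10(133166) = 5.12


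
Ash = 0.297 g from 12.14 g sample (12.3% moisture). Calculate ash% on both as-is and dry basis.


As-is ash = 2.45%
Dry-basis ash = 2.79%


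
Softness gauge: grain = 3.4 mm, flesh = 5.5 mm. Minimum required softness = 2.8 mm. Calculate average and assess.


Average softness = 4.45 mm
Meets requirement: Yes


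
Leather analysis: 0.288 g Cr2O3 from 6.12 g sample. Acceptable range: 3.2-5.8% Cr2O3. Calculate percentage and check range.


Cr2O3 = 4.71%
Within range: Yes

Cr2O3% = 0.288 / 6.12 x 100 = 4.71%
Acceptable range: 3.2 to 5.8%
Within range: Yes


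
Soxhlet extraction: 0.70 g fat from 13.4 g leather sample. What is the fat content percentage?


5.2%

Fat content = 0.70 / 13.4 x 100
Fat = 5.2%


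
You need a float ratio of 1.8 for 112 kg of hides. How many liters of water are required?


201.6 L


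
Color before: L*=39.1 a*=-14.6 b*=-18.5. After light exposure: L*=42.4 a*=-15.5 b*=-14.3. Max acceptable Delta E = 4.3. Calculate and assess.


Delta E = 5.42
Passes: No


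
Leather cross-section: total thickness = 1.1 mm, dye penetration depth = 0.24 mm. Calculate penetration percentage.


Penetration% = 0.24 / 1.1 x 100
Penetration = 21.8%


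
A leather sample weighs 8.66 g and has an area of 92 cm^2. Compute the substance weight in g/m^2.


941.3 g/m^2


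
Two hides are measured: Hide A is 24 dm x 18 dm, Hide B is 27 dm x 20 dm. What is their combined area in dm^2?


Hide A area = 24 x 18 = 432 dm^2
Hide B area = 27 x 20 = 540 dm^2
Total = 432 + 540 = 972 dm^2


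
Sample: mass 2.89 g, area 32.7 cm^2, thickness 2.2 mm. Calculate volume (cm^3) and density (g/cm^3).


Thickness in cm = 2.2 / 10 = 0.22 cm
Volume = 32.7 x 0.22 = 7.194 cm^3
Density = 2.89 / 7.194 = 0.402 g/cm^3


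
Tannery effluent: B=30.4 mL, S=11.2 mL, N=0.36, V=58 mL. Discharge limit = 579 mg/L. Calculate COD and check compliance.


COD = 953.4 mg/L
Compliant: No

COD = (30.4 - 11.2) x 0.36 x 8000 / 58 = 953.4 mg/L
Limit: 579 mg/L
Compliant: No


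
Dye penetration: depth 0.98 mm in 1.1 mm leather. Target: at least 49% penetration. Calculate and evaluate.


Penetration = 89.1%
Meets target: Yes


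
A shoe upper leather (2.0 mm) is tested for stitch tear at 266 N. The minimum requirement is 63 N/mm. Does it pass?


STS = 266 / 2.0 = 133.0 N/mm
Minimum required: 63 N/mm
Passes: Yes


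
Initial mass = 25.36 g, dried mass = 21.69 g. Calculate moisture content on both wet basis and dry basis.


Wet basis = 14.5%
Dry basis = 16.9%

Moisture lost = 25.36 - 21.69 = 3.67 g
Wet basis MC = 3.67 / 25.36 x 100 = 14.5%
Dry basis MC = 3.67 / 21.69 x 100 = 16.9%


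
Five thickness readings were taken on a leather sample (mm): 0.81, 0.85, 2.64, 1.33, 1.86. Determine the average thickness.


1.50 mm


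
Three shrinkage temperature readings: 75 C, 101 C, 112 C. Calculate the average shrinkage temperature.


96.0 C

Average = (75 + 101 + 112) / 3
Average = 288 / 3 = 96.0 C


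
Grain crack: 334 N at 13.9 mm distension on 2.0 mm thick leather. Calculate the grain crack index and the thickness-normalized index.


Crack index = 24.0 N/mm
Normalized index = 12.0 N/mm per mm

Crack index = 334 / 13.9 = 24.0 N/mm
Normalized = 24.0 / 2.0 = 12.0 N/mm per mm


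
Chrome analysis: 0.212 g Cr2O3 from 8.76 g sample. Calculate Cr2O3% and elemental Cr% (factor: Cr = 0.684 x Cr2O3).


Cr2O3 = 2.42%
Cr = 1.66%

Cr2O3% = 0.212 / 8.76 x 100 = 2.42%
Cr% = 2.42 x 0.684 = 1.66%


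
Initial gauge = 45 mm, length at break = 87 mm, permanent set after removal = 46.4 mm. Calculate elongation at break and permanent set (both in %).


Elongation at break = (87 - 45) / 45 x 100 = 93.3%
Permanent set = (46.4 - 45) / 45 x 100 = 3.1%


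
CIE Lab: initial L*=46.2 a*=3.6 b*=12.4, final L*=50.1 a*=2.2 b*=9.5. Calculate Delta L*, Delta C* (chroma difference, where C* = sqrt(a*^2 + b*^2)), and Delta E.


Delta L* = 3.9
Delta C* = -3.16
Delta E = 5.06

Delta L* = 50.1 - 46.2 = 3.9
C1* = sqrt((3.6)^2 + (12.4)^2) = 12.912
C2* = sqrt((2.2)^2 + (9.5)^2) = 9.751
Delta C* = 9.751 - 12.912 = -3.16
Delta E = sqrt((3.9)^2 + (-1.4)^2 + (-2.9)^2) = 5.06


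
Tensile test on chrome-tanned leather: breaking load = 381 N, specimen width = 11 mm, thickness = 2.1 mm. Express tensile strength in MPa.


Cross-section = 11 x 2.1 = 23.1 mm^2
TS = 381 / 23.1 = 16.49 MPa
(1 N/mm^2 = 1 MPa)


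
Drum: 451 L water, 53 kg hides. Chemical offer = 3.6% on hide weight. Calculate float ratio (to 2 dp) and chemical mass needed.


Float ratio = 451 / 53 = 8.51
Chemical = 53 x 3.6 / 100 = 1.908 kg


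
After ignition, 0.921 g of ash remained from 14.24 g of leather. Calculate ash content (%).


6.47%


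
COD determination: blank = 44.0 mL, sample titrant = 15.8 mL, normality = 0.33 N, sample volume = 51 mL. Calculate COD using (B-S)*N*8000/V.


1459.8 mg/L

COD = (44.0 - 15.8) x 0.33 x 8000 / 51
COD = 28.2 x 0.33 x 8000 / 51
COD = 1459.8 mg/L


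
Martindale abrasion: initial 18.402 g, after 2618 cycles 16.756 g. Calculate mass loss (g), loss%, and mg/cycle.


Mass loss = 1.646 g
Loss = 8.94%
Rate = 0.629 mg/cycle

Loss = 18.402 - 16.756 = 1.646 g
Loss% = 1.646 / 18.402 x 100 = 8.94%
Rate = 1.646 / 2618 x 1000 = 0.629 mg/cycle


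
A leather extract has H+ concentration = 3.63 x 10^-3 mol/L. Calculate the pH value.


pH = 2.44

pH = -log10[H+]
pH = -log10(3.63 x 10^-3) = 2.44


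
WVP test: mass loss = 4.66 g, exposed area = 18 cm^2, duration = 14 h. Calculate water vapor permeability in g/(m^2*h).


184.92 g/(m^2*h)


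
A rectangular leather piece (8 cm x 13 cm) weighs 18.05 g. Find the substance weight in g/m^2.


Area = 8 x 13 = 104 cm^2
SW = 18.05 / 104 x 10000 = 1735.6 g/m^2


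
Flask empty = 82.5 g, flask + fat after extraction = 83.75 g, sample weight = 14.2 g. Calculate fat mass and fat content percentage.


Fat mass = 83.75 - 82.5 = 1.25 g
Fat% = 1.25 / 14.2 x 100 = 8.8%


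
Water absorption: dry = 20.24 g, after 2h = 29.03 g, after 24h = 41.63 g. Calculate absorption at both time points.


WA (2h) = (29.03 - 20.24) / 20.24 x 100 = 43.4%
WA (24h) = (41.63 - 20.24) / 20.24 x 100 = 105.7%


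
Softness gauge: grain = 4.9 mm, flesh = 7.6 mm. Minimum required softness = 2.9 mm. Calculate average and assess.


Average = (4.9 + 7.6) / 2 = 6.25 mm
Minimum = 2.9 mm
Meets requirement: Yes


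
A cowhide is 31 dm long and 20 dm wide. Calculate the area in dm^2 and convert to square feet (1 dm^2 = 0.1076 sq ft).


Area = 31 x 20 = 620 dm^2
Conversion: 620 x 0.1076 = 66.71 sq ft


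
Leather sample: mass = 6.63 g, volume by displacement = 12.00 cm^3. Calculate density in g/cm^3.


0.553 g/cm^3


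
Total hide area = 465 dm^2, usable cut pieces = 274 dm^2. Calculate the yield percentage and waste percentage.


Yield = 274 / 465 x 100 = 58.9%
Waste = 465 - 274 = 191 dm^2
Waste% = 100 - 58.9 = 41.1%


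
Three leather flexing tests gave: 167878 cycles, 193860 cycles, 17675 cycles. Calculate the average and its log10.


Average = 126471 cycles
log10 = 5.10

Average = (167878 + 193860 + 17675) / 3 = 126471 cycles
log10(126471) = 5.10


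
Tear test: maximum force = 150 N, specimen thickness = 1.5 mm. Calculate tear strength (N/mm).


100.0 N/mm

Tear strength = force / thickness
Tear = 150 / 1.5 = 100.0 N/mm


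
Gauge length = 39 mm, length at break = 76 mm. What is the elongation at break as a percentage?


Extension = 76 - 39 = 37 mm
Elongation = 37 / 39 x 100 = 94.9%


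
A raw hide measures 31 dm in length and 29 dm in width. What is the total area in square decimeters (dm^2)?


Area = length x width
Area = 31 x 29 = 899 dm^2


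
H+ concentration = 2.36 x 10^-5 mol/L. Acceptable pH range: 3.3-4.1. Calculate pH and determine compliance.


pH = 4.63
Compliant: No

pH = -log10(2.36 x 10^-5) = 4.63
Range: 3.3 to 4.1
Compliant: No


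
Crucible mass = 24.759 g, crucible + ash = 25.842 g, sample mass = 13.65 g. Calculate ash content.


Ash mass = 25.842 - 24.759 = 1.083 g
Ash% = 1.083 / 13.65 x 100 = 7.93%


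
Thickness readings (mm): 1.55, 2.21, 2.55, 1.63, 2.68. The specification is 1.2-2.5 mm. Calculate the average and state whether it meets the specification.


Average = 2.12 mm
Within specification: Yes


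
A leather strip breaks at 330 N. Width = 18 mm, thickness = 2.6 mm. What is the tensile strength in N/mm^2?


7.05 N/mm^2

Cross-sectional area = 18 x 2.6 = 46.8 mm^2
Tensile strength = 330 / 46.8 = 7.05 N/mm^2


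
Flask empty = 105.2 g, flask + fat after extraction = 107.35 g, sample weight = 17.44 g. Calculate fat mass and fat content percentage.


Fat mass = 107.35 - 105.2 = 2.15 g
Fat% = 2.15 / 17.44 x 100 = 12.3%


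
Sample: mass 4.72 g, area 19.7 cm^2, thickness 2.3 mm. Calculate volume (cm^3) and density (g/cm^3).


Volume = 4.531 cm^3
Density = 1.042 g/cm^3

Thickness in cm = 2.3 / 10 = 0.23 cm
Volume = 19.7 x 0.23 = 4.531 cm^3
Density = 4.72 / 4.531 = 1.042 g/cm^3


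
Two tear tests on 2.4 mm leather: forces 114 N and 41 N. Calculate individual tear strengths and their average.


Tear 1 = 114 / 2.4 = 47.5 N/mm
Tear 2 = 41 / 2.4 = 17.1 N/mm
Average = (47.5 + 17.1) / 2 = 32.3 N/mm


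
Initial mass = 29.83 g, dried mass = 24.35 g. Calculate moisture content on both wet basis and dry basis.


Wet basis = 18.4%
Dry basis = 22.5%

Moisture lost = 29.83 - 24.35 = 5.48 g
Wet basis MC = 5.48 / 29.83 x 100 = 18.4%
Dry basis MC = 5.48 / 24.35 x 100 = 22.5%


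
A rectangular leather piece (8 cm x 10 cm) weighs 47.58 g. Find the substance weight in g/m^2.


Area = 8 x 10 = 80 cm^2
SW = 47.58 / 80 x 10000 = 5947.5 g/m^2


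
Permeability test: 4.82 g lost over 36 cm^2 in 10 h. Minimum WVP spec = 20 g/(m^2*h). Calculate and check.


WVP = 4.82 / (36 x 10) x 10000 = 133.89 g/(m^2*h)
Minimum: 20 g/(m^2*h)
Meets spec: Yes


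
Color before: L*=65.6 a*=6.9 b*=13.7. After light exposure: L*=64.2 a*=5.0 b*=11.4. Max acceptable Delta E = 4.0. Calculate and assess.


dL = -1.4, da = -1.9, db = -2.3
dE = sqrt((-1.4)^2 + (-1.9)^2 + (-2.3)^2) = 3.30
Max = 4.0
Passes: Yes
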